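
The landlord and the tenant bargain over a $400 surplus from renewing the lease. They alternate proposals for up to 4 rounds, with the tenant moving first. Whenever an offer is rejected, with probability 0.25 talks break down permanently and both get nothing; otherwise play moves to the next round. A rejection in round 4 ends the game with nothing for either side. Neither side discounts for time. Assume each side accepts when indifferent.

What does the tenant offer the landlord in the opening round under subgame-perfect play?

243.75

Round 4 (the landlord proposes): the tenant will accept anything ≥ 0, so the landlord offers 0 and keeps 400.
Round 3 (the tenant proposes): rejecting gives the landlord an expected 0.75 × 400 = 300, so the tenant offers 300, keeping 100.
Round 2 (the landlord proposes): rejecting gives the tenant an expected 0.75 × 100 = 75; the landlord offers that and keeps 325.
Round 1 (the tenant proposes): rejecting gives the landlord an expected 0.75 × 325 = 243.75. The tenant offers 243.75 and keeps 400 − 243.75 = 156.25.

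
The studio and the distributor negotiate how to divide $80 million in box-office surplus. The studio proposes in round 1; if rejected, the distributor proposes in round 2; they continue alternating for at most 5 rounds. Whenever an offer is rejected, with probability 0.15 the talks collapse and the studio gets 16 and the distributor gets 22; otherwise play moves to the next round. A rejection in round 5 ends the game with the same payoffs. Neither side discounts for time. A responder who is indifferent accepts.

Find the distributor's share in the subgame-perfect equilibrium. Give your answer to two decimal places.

31.22

Round 5 (the studio proposes): the distributor gets 22 if talks fail, so the studio offers 22 and keeps 58.
Round 4 (the distributor proposes): rejecting gives the studio an expected 0.85 × 58 + 0.15 × 16 = 51.7; the distributor offers that and keeps 28.3.
Round 3 (the studio proposes): rejecting gives the distributor an expected 0.85 × 28.3 + 0.15 × 22 = 27.355; the studio offers that and keeps 52.645.
Round 2 (the distributor proposes): rejecting gives the studio an expected 0.85 × 52.645 + 0.15 × 16 = 47.14825. The distributor offers 47.14825 and keeps 80 − 47.14825 = 32.85175.
Round 1 (the studio proposes): rejecting gives the distributor an expected 0.85 × 32.85175 + 0.15 × 22 = 31.2239875; the studio offers that and keeps 48.7760125.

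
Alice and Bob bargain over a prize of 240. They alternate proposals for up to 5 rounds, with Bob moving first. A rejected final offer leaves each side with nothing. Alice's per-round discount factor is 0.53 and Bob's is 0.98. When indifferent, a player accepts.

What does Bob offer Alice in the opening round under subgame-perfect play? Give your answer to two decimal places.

By backward induction:
Round 5 (Bob proposes): Alice will accept anything ≥ 0, so Bob offers 0 and keeps 240.
Round 4 (Alice proposes): Bob can get 240 next round, worth 0.98 × 240 = 235.2 now. Alice offers 235.2 and keeps 240 − 235.2 = 4.8.
Round 3 (Bob proposes): Alice can get 4.8 next round, worth 0.53 × 4.8 = 2.544 now. Bob offers 2.544 and keeps 240 − 2.544 = 237.456.
Round 2 (Alice proposes): Bob can get 237.456 next round, worth 0.98 × 237.456 = 232.70688 now, so Alice offers 232.70688, keeping 7.29312.
Round 1 (Bob proposes): Alice can get 7.29312 next round, worth 0.53 × 7.29312 = 3.8653536 now; Bob offers that and keeps 236.1346464.

3.87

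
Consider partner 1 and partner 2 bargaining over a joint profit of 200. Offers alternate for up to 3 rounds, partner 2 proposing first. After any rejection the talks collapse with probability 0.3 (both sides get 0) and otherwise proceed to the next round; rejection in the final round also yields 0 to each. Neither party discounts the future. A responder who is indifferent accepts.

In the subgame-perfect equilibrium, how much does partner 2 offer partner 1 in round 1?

42

Round 3 (partner 2 proposes): rejection yields 0 for partner 1; partner 2 offers 0 and keeps 200.
Round 2 (partner 1 proposes): rejecting gives partner 2 an expected 0.7 × 200 = 140. Partner 1 offers 140 and keeps 200 − 140 = 60.
Round 1 (partner 2 proposes): rejecting gives partner 1 an expected 0.7 × 60 = 42, so partner 2 offers 42, keeping 158.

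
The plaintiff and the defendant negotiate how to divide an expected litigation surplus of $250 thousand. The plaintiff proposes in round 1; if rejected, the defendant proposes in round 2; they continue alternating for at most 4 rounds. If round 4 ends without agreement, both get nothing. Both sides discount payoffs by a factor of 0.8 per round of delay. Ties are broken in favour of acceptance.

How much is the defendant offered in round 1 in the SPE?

168

By backward induction:
Round 4 (the defendant proposes): rejection yields 0 for the plaintiff; the defendant offers 0 and keeps 250.
Round 3 (the plaintiff proposes): the defendant can get 250 next round, worth 0.8 × 250 = 200 now; the plaintiff offers that and keeps 50.
Round 2 (the defendant proposes): the plaintiff can get 50 next round, worth 0.8 × 50 = 40 now; the defendant offers that and keeps 210.
Round 1 (the plaintiff proposes): the defendant can get 210 next round, worth 0.8 × 210 = 168 now, so the plaintiff offers 168, keeping 82.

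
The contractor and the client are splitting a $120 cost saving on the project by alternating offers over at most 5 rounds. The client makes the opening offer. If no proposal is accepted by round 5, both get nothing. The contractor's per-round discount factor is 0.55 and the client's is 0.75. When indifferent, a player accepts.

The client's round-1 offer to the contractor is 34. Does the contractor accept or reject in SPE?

Work out the contractor's continuation value if the offer is rejected.
Round 5 (the client proposes): the contractor will accept anything ≥ 0, so the client offers 0 and keeps 120.
Round 4 (the contractor proposes): the client can get 120 next round, worth 0.75 × 120 = 90 now, so the contractor offers 90, keeping 30.
Round 3 (the client proposes): the contractor can get 30 next round, worth 0.55 × 30 = 16.5 now; the client offers that and keeps 103.5.
Round 2 (the contractor proposes): the client can get 103.5 next round, worth 0.75 × 103.5 = 77.625 now. The contractor offers 77.625 and keeps 120 − 77.625 = 42.375.
So by rejecting in round 1, the contractor gets 42.375 next round, worth 0.55 × 42.375 = 23.30625 now.
Offer 34 ≥ 23.30625, so the contractor accepts.

Accept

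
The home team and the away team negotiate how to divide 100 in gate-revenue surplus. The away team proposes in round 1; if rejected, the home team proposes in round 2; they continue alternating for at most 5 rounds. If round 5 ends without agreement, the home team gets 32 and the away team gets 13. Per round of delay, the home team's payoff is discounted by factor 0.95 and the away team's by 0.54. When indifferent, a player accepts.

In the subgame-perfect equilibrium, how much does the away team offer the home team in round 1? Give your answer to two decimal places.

By backward induction:
Round 5 (the away team proposes): the home team gets 32 if talks fail, so the away team offers 32 and keeps 68.
Round 4 (the home team proposes): the away team can get 68 next round, worth 0.54 × 68 = 36.72 now, so the home team offers 36.72, keeping 63.28.
Round 3 (the away team proposes): the home team can get 63.28 next round, worth 0.95 × 63.28 = 60.116 now; the away team offers that and keeps 39.884.
Round 2 (the home team proposes): the away team can get 39.884 next round, worth 0.54 × 39.884 = 21.53736 now; the home team offers that and keeps 78.46264.
Round 1 (the away team proposes): the home team can get 78.46264 next round, worth 0.95 × 78.46264 = 74.539508 now. The away team offers 74.539508 and keeps 100 − 74.539508 = 25.460492.

74.54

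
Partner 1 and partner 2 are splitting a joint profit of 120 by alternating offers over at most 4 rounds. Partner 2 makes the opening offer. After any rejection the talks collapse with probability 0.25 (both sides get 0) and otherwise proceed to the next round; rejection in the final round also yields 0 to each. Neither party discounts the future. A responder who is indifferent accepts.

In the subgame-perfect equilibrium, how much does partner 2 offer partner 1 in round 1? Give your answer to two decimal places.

By backward induction:
Round 4 (partner 1 proposes): rejection yields 0 for partner 2; partner 1 offers 0 and keeps 120.
Round 3 (partner 2 proposes): rejecting gives partner 1 an expected 0.75 × 120 = 90. Partner 2 offers 90 and keeps 120 − 90 = 30.
Round 2 (partner 1 proposes): rejecting gives partner 2 an expected 0.75 × 30 = 22.5; partner 1 offers that and keeps 97.5.
Round 1 (partner 2 proposes): rejecting gives partner 1 an expected 0.75 × 97.5 = 73.125, so partner 2 offers 73.125, keeping 46.875.

73.13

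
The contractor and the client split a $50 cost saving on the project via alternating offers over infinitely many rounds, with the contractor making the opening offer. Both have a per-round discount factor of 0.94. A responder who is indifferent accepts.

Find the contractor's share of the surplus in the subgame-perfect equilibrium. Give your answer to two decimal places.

In a stationary SPE each proposer offers the other exactly their discounted continuation value.
If the contractor keeps x when proposing and the client keeps y when proposing, then x = 50 − 0.94y and y = 50 − 0.94x.
Solving: x = 50(1 − 0.94) / (1 − 0.94·0.94) = 3 / 0.1164 ≈ 25.7732.
The client gets 50 − 25.7732 ≈ 24.2268.

25.77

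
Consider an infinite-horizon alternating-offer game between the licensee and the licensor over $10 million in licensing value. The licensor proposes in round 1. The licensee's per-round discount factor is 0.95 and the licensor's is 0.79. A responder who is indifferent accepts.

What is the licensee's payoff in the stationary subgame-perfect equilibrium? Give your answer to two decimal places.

8.00

Let x be the licensor's share when the licensor proposes and y be the licensee's share when the licensee proposes.
The licensee accepts iff offered ≥ 0.95·y, so x = 10 − 0.95y. Symmetrically y = 10 − 0.79x.
Substituting: x = 10 − 0.95(10 − 0.79x), giving x(1 − 0.79·0.95) = 10(1 − 0.95).
So x = 10 × 0.05 / 0.2495 ≈ 2.0040, and the licensee receives 10 − x ≈ 7.9960.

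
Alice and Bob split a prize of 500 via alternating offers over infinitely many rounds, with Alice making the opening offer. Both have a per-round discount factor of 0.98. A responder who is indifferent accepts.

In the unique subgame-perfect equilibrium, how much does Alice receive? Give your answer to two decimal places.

Let x be Alice's share when Alice proposes and y be Bob's share when Bob proposes.
Bob accepts iff offered ≥ 0.98·y, so x = 500 − 0.98y. Symmetrically y = 500 − 0.98x.
Substituting: x = 500 − 0.98(500 − 0.98x), giving x(1 − 0.98·0.98) = 500(1 − 0.98).
So x = 500 × 0.02 / 0.0396 ≈ 252.5253, and Bob receives 500 − x ≈ 247.4747.

252.53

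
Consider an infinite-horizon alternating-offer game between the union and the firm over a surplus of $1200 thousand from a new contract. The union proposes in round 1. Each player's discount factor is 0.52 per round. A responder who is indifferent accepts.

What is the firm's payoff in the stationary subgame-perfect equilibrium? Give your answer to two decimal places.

410.53

Let x be the union's share when the union proposes and y be the firm's share when the firm proposes.
The firm accepts iff offered ≥ 0.52·y, so x = 1200 − 0.52y. Symmetrically y = 1200 − 0.52x.
Substituting: x = 1200 − 0.52(1200 − 0.52x), giving x(1 − 0.52·0.52) = 1200(1 − 0.52).
So x = 1200 × 0.48 / 0.7296 ≈ 789.4737, and the firm receives 1200 − x ≈ 410.5263.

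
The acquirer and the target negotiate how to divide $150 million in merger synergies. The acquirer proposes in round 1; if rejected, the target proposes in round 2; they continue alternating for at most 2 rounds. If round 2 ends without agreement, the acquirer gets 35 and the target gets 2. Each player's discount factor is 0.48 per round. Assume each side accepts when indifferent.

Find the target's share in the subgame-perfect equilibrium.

Round 2 (the target proposes): the acquirer gets 35 if talks fail, so the target offers 35 and keeps 115.
Round 1 (the acquirer proposes): the target can get 115 next round, worth 0.48 × 115 = 55.2 now. The acquirer offers 55.2 and keeps 150 − 55.2 = 94.8.

55.2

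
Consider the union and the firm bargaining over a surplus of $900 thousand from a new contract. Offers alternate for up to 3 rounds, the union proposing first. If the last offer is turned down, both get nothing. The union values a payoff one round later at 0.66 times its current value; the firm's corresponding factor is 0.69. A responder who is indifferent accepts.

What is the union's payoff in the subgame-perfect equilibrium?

By backward induction:
Round 3 (the union proposes): the firm will accept anything ≥ 0, so the union offers 0 and keeps 900.
Round 2 (the firm proposes): the union can get 900 next round, worth 0.66 × 900 = 594 now, so the firm offers 594, keeping 306.
Round 1 (the union proposes): the firm can get 306 next round, worth 0.69 × 306 = 211.14 now, so the union offers 211.14, keeping 688.86.

688.86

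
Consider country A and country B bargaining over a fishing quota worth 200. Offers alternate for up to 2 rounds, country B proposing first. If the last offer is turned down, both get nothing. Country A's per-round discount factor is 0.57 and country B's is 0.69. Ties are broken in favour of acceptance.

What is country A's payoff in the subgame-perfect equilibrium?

Round 2 (country A proposes): rejection yields 0 for country B; country A offers 0 and keeps 200.
Round 1 (country B proposes): country A can get 200 next round, worth 0.57 × 200 = 114 now; country B offers that and keeps 86.

114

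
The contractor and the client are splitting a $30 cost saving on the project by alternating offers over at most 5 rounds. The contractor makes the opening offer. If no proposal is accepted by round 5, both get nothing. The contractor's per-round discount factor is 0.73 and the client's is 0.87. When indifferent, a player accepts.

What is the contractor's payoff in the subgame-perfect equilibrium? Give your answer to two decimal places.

Round 5 (the contractor proposes): rejection yields 0 for the client; the contractor offers 0 and keeps 30.
Round 4 (the client proposes): the contractor can get 30 next round, worth 0.73 × 30 = 21.9 now, so the client offers 21.9, keeping 8.1.
Round 3 (the contractor proposes): the client can get 8.1 next round, worth 0.87 × 8.1 = 7.047 now; the contractor offers that and keeps 22.953.
Round 2 (the client proposes): the contractor can get 22.953 next round, worth 0.73 × 22.953 = 16.75569 now, so the client offers 16.75569, keeping 13.24431.
Round 1 (the contractor proposes): the client can get 13.24431 next round, worth 0.87 × 13.24431 = 11.5225497 now. The contractor offers 11.5225497 and keeps 30 − 11.5225497 = 18.4774503.

18.48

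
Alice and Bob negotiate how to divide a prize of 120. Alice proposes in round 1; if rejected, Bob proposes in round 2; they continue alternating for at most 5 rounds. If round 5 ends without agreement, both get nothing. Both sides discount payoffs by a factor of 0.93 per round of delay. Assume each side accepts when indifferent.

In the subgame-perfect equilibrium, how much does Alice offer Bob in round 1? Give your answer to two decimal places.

Round 5 (Alice proposes): Bob will accept anything ≥ 0, so Alice offers 0 and keeps 120.
Round 4 (Bob proposes): Alice can get 120 next round, worth 0.93 × 120 = 111.6 now; Bob offers that and keeps 8.4.
Round 3 (Alice proposes): Bob can get 8.4 next round, worth 0.93 × 8.4 = 7.812 now, so Alice offers 7.812, keeping 112.188.
Round 2 (Bob proposes): Alice can get 112.188 next round, worth 0.93 × 112.188 = 104.33484 now, so Bob offers 104.33484, keeping 15.66516.
Round 1 (Alice proposes): Bob can get 15.66516 next round, worth 0.93 × 15.66516 = 14.5685988 now. Alice offers 14.5685988 and keeps 120 − 14.5685988 = 105.4314012.

14.57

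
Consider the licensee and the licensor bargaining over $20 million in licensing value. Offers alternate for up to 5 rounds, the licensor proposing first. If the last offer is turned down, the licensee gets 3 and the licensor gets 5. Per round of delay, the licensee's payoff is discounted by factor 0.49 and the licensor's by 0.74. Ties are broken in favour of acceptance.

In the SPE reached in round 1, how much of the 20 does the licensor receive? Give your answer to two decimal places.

16.13

Round 5 (the licensor proposes): the licensee gets 3 if talks fail, so the licensor offers 3 and keeps 17.
Round 4 (the licensee proposes): the licensor can get 17 next round, worth 0.74 × 17 = 12.58 now, so the licensee offers 12.58, keeping 7.42.
Round 3 (the licensor proposes): the licensee can get 7.42 next round, worth 0.49 × 7.42 = 3.6358 now. The licensor offers 3.6358 and keeps 20 − 3.6358 = 16.3642.
Round 2 (the licensee proposes): the licensor can get 16.3642 next round, worth 0.74 × 16.3642 = 12.109508 now. The licensee offers 12.109508 and keeps 20 − 12.109508 = 7.890492.
Round 1 (the licensor proposes): the licensee can get 7.890492 next round, worth 0.49 × 7.890492 = 3.86634108 now; the licensor offers that and keeps 16.13365892.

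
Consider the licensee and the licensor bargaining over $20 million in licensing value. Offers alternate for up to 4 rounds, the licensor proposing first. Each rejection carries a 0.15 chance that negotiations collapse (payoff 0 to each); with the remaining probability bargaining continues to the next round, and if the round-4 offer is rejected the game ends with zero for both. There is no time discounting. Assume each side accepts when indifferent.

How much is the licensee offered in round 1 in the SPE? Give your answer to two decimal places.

14.83

By backward induction:
Round 4 (the licensee proposes): the licensor will accept anything ≥ 0, so the licensee offers 0 and keeps 20.
Round 3 (the licensor proposes): rejecting gives the licensee an expected 0.85 × 20 = 17; the licensor offers that and keeps 3.
Round 2 (the licensee proposes): rejecting gives the licensor an expected 0.85 × 3 = 2.55; the licensee offers that and keeps 17.45.
Round 1 (the licensor proposes): rejecting gives the licensee an expected 0.85 × 17.45 = 14.8325. The licensor offers 14.8325 and keeps 20 − 14.8325 = 5.1675.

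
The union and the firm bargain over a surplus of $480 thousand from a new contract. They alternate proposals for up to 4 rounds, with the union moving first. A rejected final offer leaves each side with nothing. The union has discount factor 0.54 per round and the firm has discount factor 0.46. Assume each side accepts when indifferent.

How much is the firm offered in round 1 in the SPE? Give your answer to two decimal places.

Round 4 (the firm proposes): the union will accept anything ≥ 0, so the firm offers 0 and keeps 480.
Round 3 (the union proposes): the firm can get 480 next round, worth 0.46 × 480 = 220.8 now. The union offers 220.8 and keeps 480 − 220.8 = 259.2.
Round 2 (the firm proposes): the union can get 259.2 next round, worth 0.54 × 259.2 = 139.968 now. The firm offers 139.968 and keeps 480 − 139.968 = 340.032.
Round 1 (the union proposes): the firm can get 340.032 next round, worth 0.46 × 340.032 = 156.41472 now; the union offers that and keeps 323.58528.

156.41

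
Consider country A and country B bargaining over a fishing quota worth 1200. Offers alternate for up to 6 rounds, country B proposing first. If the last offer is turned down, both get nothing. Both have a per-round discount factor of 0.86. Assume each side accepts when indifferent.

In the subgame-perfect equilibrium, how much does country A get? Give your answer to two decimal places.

Round 6 (country A proposes): country B will accept anything ≥ 0, so country A offers 0 and keeps 1200.
Round 5 (country B proposes): country A can get 1200 next round, worth 0.86 × 1200 = 1032 now; country B offers that and keeps 168.
Round 4 (country A proposes): country B can get 168 next round, worth 0.86 × 168 = 144.48 now, so country A offers 144.48, keeping 1055.52.
Round 3 (country B proposes): country A can get 1055.52 next round, worth 0.86 × 1055.52 = 907.7472 now; country B offers that and keeps 292.2528.
Round 2 (country A proposes): country B can get 292.2528 next round, worth 0.86 × 292.2528 = 251.337408 now. Country A offers 251.337408 and keeps 1200 − 251.337408 = 948.662592.
Round 1 (country B proposes): country A can get 948.662592 next round, worth 0.86 × 948.662592 = 815.84982912 now, so country B offers 815.84982912, keeping 384.15017088.

815.85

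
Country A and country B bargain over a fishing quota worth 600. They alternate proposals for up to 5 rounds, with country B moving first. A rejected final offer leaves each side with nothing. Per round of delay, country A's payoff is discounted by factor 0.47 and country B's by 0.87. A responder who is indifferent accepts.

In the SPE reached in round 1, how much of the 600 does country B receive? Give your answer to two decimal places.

548.35

Round 5 (country B proposes): country A will accept anything ≥ 0, so country B offers 0 and keeps 600.
Round 4 (country A proposes): country B can get 600 next round, worth 0.87 × 600 = 522 now. Country A offers 522 and keeps 600 − 522 = 78.
Round 3 (country B proposes): country A can get 78 next round, worth 0.47 × 78 = 36.66 now, so country B offers 36.66, keeping 563.34.
Round 2 (country A proposes): country B can get 563.34 next round, worth 0.87 × 563.34 = 490.1058 now. Country A offers 490.1058 and keeps 600 − 490.1058 = 109.8942.
Round 1 (country B proposes): country A can get 109.8942 next round, worth 0.47 × 109.8942 = 51.650274 now, so country B offers 51.650274, keeping 548.349726.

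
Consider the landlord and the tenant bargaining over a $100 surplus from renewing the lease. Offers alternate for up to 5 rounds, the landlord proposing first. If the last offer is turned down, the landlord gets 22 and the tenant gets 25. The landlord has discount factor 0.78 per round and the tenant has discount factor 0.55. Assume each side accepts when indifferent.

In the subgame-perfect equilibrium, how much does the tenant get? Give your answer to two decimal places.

Solve by backward induction from round 5.
Round 5 (the landlord proposes): the tenant gets 25 if talks fail, so the landlord offers 25 and keeps 75.
Round 4 (the tenant proposes): the landlord can get 75 next round, worth 0.78 × 75 = 58.5 now, so the tenant offers 58.5, keeping 41.5.
Round 3 (the landlord proposes): the tenant can get 41.5 next round, worth 0.55 × 41.5 = 22.825 now; the landlord offers that and keeps 77.175.
Round 2 (the tenant proposes): the landlord can get 77.175 next round, worth 0.78 × 77.175 = 60.1965 now; the tenant offers that and keeps 39.8035.
Round 1 (the landlord proposes): the tenant can get 39.8035 next round, worth 0.55 × 39.8035 = 21.891925 now, so the landlord offers 21.891925, keeping 78.108075.

21.89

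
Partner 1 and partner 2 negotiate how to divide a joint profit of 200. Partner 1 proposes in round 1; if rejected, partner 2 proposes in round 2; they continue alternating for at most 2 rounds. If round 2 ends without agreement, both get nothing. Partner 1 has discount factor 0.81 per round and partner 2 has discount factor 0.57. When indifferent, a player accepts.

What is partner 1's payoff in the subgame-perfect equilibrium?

86

Work backward from the last round.
Round 2 (partner 2 proposes): rejection yields 0 for partner 1; partner 2 offers 0 and keeps 200.
Round 1 (partner 1 proposes): partner 2 can get 200 next round, worth 0.57 × 200 = 114 now, so partner 1 offers 114, keeping 86.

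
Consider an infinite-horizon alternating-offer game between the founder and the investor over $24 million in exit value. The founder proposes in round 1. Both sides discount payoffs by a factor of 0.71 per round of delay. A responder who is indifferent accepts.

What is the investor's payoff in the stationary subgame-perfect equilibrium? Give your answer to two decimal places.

9.96

When the founder proposes, the investor accepts any offer worth at least 0.71 times what the investor would get by proposing next round; and vice versa.
This gives x = 24 − 0.71y and y = 24 − 0.71x, where x and y are each side's share when it proposes.
Hence (1 − 0.71·0.71)x = 24(1 − 0.71), i.e. 0.4959·x = 6.96.
x ≈ 14.0351; the investor's share is 24 − x ≈ 9.9649.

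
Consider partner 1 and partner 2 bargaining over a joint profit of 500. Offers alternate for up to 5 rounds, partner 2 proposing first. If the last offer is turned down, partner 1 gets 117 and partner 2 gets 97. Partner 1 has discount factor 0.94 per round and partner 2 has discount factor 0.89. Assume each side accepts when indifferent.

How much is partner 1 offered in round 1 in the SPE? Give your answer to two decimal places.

By backward induction:
Round 5 (partner 2 proposes): partner 1 gets 117 if talks fail, so partner 2 offers 117 and keeps 383.
Round 4 (partner 1 proposes): partner 2 can get 383 next round, worth 0.89 × 383 = 340.87 now, so partner 1 offers 340.87, keeping 159.13.
Round 3 (partner 2 proposes): partner 1 can get 159.13 next round, worth 0.94 × 159.13 = 149.5822 now. Partner 2 offers 149.5822 and keeps 500 − 149.5822 = 350.4178.
Round 2 (partner 1 proposes): partner 2 can get 350.4178 next round, worth 0.89 × 350.4178 = 311.871842 now; partner 1 offers that and keeps 188.128158.
Round 1 (partner 2 proposes): partner 1 can get 188.128158 next round, worth 0.94 × 188.128158 = 176.84046852 now, so partner 2 offers 176.84046852, keeping 323.15953148.

176.84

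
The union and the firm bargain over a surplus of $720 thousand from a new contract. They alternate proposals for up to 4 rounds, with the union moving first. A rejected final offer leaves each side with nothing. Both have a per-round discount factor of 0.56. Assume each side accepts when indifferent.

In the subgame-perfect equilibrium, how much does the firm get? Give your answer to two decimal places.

Round 4 (the firm proposes): rejection yields 0 for the union; the firm offers 0 and keeps 720.
Round 3 (the union proposes): the firm can get 720 next round, worth 0.56 × 720 = 403.2 now; the union offers that and keeps 316.8.
Round 2 (the firm proposes): the union can get 316.8 next round, worth 0.56 × 316.8 = 177.408 now. The firm offers 177.408 and keeps 720 − 177.408 = 542.592.
Round 1 (the union proposes): the firm can get 542.592 next round, worth 0.56 × 542.592 = 303.85152 now. The union offers 303.85152 and keeps 720 − 303.85152 = 416.14848.

303.85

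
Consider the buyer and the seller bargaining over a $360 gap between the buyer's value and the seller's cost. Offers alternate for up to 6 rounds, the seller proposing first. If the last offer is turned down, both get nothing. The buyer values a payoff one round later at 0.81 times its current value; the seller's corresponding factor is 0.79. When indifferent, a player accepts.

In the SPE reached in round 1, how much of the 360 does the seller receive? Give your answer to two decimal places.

140.18

By backward induction:
Round 6 (the buyer proposes): the seller will accept anything ≥ 0, so the buyer offers 0 and keeps 360.
Round 5 (the seller proposes): the buyer can get 360 next round, worth 0.81 × 360 = 291.6 now; the seller offers that and keeps 68.4.
Round 4 (the buyer proposes): the seller can get 68.4 next round, worth 0.79 × 68.4 = 54.036 now. The buyer offers 54.036 and keeps 360 − 54.036 = 305.964.
Round 3 (the seller proposes): the buyer can get 305.964 next round, worth 0.81 × 305.964 = 247.83084 now. The seller offers 247.83084 and keeps 360 − 247.83084 = 112.16916.
Round 2 (the buyer proposes): the seller can get 112.16916 next round, worth 0.79 × 112.16916 = 88.6136364 now. The buyer offers 88.6136364 and keeps 360 − 88.6136364 = 271.3863636.
Round 1 (the seller proposes): the buyer can get 271.3863636 next round, worth 0.81 × 271.3863636 = 219.822954516 now; the seller offers that and keeps 140.177045484.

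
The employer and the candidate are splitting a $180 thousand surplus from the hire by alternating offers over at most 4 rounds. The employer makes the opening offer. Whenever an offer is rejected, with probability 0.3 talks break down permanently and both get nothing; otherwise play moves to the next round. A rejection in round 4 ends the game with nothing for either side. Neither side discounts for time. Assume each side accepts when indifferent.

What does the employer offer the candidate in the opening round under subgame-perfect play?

99.54

By backward induction:
Round 4 (the candidate proposes): rejection yields 0 for the employer; the candidate offers 0 and keeps 180.
Round 3 (the employer proposes): rejecting gives the candidate an expected 0.7 × 180 = 126, so the employer offers 126, keeping 54.
Round 2 (the candidate proposes): rejecting gives the employer an expected 0.7 × 54 = 37.8, so the candidate offers 37.8, keeping 142.2.
Round 1 (the employer proposes): rejecting gives the candidate an expected 0.7 × 142.2 = 99.54; the employer offers that and keeps 80.46.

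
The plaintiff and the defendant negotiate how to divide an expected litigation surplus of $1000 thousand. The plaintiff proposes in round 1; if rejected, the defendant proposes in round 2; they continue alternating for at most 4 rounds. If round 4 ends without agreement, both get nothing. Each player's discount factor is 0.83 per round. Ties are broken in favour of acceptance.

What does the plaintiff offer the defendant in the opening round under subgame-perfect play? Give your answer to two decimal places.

712.89

By backward induction:
Round 4 (the defendant proposes): the plaintiff will accept anything ≥ 0, so the defendant offers 0 and keeps 1000.
Round 3 (the plaintiff proposes): the defendant can get 1000 next round, worth 0.83 × 1000 = 830 now; the plaintiff offers that and keeps 170.
Round 2 (the defendant proposes): the plaintiff can get 170 next round, worth 0.83 × 170 = 141.1 now, so the defendant offers 141.1, keeping 858.9.
Round 1 (the plaintiff proposes): the defendant can get 858.9 next round, worth 0.83 × 858.9 = 712.887 now, so the plaintiff offers 712.887, keeping 287.113.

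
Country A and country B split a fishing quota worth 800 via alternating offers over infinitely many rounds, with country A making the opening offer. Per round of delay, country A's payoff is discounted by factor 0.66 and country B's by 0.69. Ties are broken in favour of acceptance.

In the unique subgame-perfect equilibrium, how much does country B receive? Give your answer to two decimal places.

When country A proposes, country B accepts any offer worth at least 0.69 times what country B would get by proposing next round; and vice versa.
This gives x = 800 − 0.69y and y = 800 − 0.66x, where x and y are each side's share when it proposes.
Hence (1 − 0.69·0.66)x = 800(1 − 0.69), i.e. 0.5446·x = 248.
x ≈ 455.3801; country B's share is 800 − x ≈ 344.6199.

344.62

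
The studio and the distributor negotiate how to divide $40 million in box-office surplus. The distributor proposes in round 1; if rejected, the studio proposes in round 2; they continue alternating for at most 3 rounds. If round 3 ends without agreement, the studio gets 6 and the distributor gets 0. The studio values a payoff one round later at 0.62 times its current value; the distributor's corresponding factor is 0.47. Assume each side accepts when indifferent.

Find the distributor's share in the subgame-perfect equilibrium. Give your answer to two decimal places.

Round 3 (the distributor proposes): the studio gets 6 if talks fail, so the distributor offers 6 and keeps 34.
Round 2 (the studio proposes): the distributor can get 34 next round, worth 0.47 × 34 = 15.98 now; the studio offers that and keeps 24.02.
Round 1 (the distributor proposes): the studio can get 24.02 next round, worth 0.62 × 24.02 = 14.8924 now. The distributor offers 14.8924 and keeps 40 − 14.8924 = 25.1076.

25.11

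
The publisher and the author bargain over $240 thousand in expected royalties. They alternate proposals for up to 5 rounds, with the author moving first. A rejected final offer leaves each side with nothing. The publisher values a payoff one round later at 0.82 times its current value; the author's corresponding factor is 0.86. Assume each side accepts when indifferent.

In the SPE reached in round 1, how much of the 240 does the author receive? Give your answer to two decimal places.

193.02

Round 5 (the author proposes): the publisher will accept anything ≥ 0, so the author offers 0 and keeps 240.
Round 4 (the publisher proposes): the author can get 240 next round, worth 0.86 × 240 = 206.4 now. The publisher offers 206.4 and keeps 240 − 206.4 = 33.6.
Round 3 (the author proposes): the publisher can get 33.6 next round, worth 0.82 × 33.6 = 27.552 now; the author offers that and keeps 212.448.
Round 2 (the publisher proposes): the author can get 212.448 next round, worth 0.86 × 212.448 = 182.70528 now, so the publisher offers 182.70528, keeping 57.29472.
Round 1 (the author proposes): the publisher can get 57.29472 next round, worth 0.82 × 57.29472 = 46.9816704 now. The author offers 46.9816704 and keeps 240 − 46.9816704 = 193.0183296.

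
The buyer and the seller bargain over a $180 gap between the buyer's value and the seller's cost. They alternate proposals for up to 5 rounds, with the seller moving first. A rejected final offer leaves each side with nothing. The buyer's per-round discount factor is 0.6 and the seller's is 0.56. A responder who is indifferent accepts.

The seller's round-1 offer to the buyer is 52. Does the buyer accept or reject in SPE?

Work out the buyer's continuation value if the offer is rejected.
Round 5 (the seller proposes): the buyer will accept anything ≥ 0, so the seller offers 0 and keeps 180.
Round 4 (the buyer proposes): the seller can get 180 next round, worth 0.56 × 180 = 100.8 now. The buyer offers 100.8 and keeps 180 − 100.8 = 79.2.
Round 3 (the seller proposes): the buyer can get 79.2 next round, worth 0.6 × 79.2 = 47.52 now; the seller offers that and keeps 132.48.
Round 2 (the buyer proposes): the seller can get 132.48 next round, worth 0.56 × 132.48 = 74.1888 now, so the buyer offers 74.1888, keeping 105.8112.
So by rejecting in round 1, the buyer gets 105.8112 next round, worth 0.6 × 105.8112 = 63.48672 now.
Offer 52 < 63.48672, so the buyer rejects.

Reject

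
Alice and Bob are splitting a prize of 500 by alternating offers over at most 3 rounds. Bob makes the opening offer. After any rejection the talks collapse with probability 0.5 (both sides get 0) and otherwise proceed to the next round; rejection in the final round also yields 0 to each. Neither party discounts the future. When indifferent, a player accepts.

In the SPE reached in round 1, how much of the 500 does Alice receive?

125

Round 3 (Bob proposes): Alice will accept anything ≥ 0, so Bob offers 0 and keeps 500.
Round 2 (Alice proposes): rejecting gives Bob an expected 0.5 × 500 = 250. Alice offers 250 and keeps 500 − 250 = 250.
Round 1 (Bob proposes): rejecting gives Alice an expected 0.5 × 250 = 125, so Bob offers 125, keeping 375.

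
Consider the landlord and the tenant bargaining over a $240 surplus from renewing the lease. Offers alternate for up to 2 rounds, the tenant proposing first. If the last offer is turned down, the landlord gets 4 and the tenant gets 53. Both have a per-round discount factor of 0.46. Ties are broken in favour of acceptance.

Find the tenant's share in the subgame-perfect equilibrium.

Round 2 (the landlord proposes): the tenant gets 53 if talks fail, so the landlord offers 53 and keeps 187.
Round 1 (the tenant proposes): the landlord can get 187 next round, worth 0.46 × 187 = 86.02 now. The tenant offers 86.02 and keeps 240 − 86.02 = 153.98.

153.98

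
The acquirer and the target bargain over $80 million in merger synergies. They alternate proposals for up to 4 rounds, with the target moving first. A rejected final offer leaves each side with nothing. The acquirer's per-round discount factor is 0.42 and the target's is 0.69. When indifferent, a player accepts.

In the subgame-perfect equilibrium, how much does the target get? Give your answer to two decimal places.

Round 4 (the acquirer proposes): rejection yields 0 for the target; the acquirer offers 0 and keeps 80.
Round 3 (the target proposes): the acquirer can get 80 next round, worth 0.42 × 80 = 33.6 now, so the target offers 33.6, keeping 46.4.
Round 2 (the acquirer proposes): the target can get 46.4 next round, worth 0.69 × 46.4 = 32.016 now, so the acquirer offers 32.016, keeping 47.984.
Round 1 (the target proposes): the acquirer can get 47.984 next round, worth 0.42 × 47.984 = 20.15328 now, so the target offers 20.15328, keeping 59.84672.

59.85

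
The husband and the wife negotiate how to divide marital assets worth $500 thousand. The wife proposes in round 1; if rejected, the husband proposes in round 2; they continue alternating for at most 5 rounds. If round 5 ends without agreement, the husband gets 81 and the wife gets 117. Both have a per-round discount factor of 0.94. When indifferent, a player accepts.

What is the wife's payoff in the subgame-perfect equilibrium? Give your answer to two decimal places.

383.64

By backward induction:
Round 5 (the wife proposes): the husband gets 81 if talks fail, so the wife offers 81 and keeps 419.
Round 4 (the husband proposes): the wife can get 419 next round, worth 0.94 × 419 = 393.86 now, so the husband offers 393.86, keeping 106.14.
Round 3 (the wife proposes): the husband can get 106.14 next round, worth 0.94 × 106.14 = 99.7716 now; the wife offers that and keeps 400.2284.
Round 2 (the husband proposes): the wife can get 400.2284 next round, worth 0.94 × 400.2284 = 376.214696 now; the husband offers that and keeps 123.785304.
Round 1 (the wife proposes): the husband can get 123.785304 next round, worth 0.94 × 123.785304 = 116.35818576 now, so the wife offers 116.35818576, keeping 383.64181424.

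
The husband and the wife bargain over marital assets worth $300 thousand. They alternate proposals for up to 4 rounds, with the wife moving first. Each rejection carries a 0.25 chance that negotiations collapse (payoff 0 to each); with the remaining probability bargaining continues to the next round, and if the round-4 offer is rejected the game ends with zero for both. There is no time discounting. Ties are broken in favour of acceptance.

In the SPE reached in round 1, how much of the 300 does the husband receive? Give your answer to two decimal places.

182.81

Round 4 (the husband proposes): rejection yields 0 for the wife; the husband offers 0 and keeps 300.
Round 3 (the wife proposes): rejecting gives the husband an expected 0.75 × 300 = 225, so the wife offers 225, keeping 75.
Round 2 (the husband proposes): rejecting gives the wife an expected 0.75 × 75 = 56.25, so the husband offers 56.25, keeping 243.75.
Round 1 (the wife proposes): rejecting gives the husband an expected 0.75 × 243.75 = 182.8125, so the wife offers 182.8125, keeping 117.1875.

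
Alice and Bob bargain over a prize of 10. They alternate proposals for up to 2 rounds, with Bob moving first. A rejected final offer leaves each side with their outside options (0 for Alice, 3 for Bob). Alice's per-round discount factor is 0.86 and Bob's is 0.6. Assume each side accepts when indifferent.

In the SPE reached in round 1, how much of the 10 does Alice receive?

Round 2 (Alice proposes): Bob gets 3 if talks fail, so Alice offers 3 and keeps 7.
Round 1 (Bob proposes): Alice can get 7 next round, worth 0.86 × 7 = 6.02 now; Bob offers that and keeps 3.98.

6.02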